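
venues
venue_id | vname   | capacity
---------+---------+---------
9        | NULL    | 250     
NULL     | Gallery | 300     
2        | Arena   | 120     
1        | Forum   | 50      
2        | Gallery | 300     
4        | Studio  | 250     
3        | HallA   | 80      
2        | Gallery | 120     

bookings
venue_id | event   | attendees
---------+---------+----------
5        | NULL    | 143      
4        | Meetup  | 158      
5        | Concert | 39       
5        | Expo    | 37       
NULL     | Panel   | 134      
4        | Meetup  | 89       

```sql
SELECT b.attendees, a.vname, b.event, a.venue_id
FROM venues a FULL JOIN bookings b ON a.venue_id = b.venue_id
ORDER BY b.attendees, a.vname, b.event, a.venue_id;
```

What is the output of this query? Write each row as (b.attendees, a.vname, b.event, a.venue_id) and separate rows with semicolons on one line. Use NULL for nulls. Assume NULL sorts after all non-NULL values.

(37, NULL, Expo, NULL); (39, NULL, Concert, NULL); (89, Studio, Meetup, 4); (134, NULL, Panel, NULL); (143, NULL, NULL, NULL); (158, Studio, Meetup, 4); (NULL, Arena, NULL, 2); (NULL, Forum, NULL, 1); (NULL, Gallery, NULL, 2); (NULL, Gallery, NULL, 2); (NULL, Gallery, NULL, NULL); (NULL, HallA, NULL, 3); (NULL, NULL, NULL, 9)

FULL OUTER JOIN keeps every row from both sides; unmatched rows get NULL for the other side's columns.
Matching on a.venue_id = b.venue_id. A NULL in a compared column never satisfies the condition.
- a row (venue_id=9): no match → kept, b columns NULL.
- a row (venue_id=NULL): no match → kept, b columns NULL.
- a row (venue_id=2): no match → kept, b columns NULL.
- a row (venue_id=1): no match → kept, b columns NULL.
- a row (venue_id=2): no match → kept, b columns NULL.
- a row (venue_id=4): matches 2 b row(s) → 2 output row(s).
- a row (venue_id=3): no match → kept, b columns NULL.
- a row (venue_id=2): no match → kept, b columns NULL.
- plus 4 unmatched b row(s), each kept with NULL a columns.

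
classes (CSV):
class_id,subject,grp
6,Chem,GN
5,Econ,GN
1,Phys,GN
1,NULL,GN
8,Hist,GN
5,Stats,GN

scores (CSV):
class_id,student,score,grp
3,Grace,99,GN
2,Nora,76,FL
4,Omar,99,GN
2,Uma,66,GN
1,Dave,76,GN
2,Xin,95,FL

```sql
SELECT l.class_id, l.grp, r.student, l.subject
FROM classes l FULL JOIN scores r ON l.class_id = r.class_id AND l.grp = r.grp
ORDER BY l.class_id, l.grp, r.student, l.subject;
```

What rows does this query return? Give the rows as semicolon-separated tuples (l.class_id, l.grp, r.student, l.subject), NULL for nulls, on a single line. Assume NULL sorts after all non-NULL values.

(1, GN, Dave, Phys); (1, GN, Dave, NULL); (5, GN, NULL, Econ); (5, GN, NULL, Stats); (6, GN, NULL, Chem); (8, GN, NULL, Hist); (NULL, NULL, Grace, NULL); (NULL, NULL, Nora, NULL); (NULL, NULL, Omar, NULL); (NULL, NULL, Uma, NULL); (NULL, NULL, Xin, NULL)

FULL OUTER JOIN keeps every row from both sides; unmatched rows get NULL for the other side's columns.
Matching on l.class_id = r.class_id AND l.grp = r.grp.
- l[0] class_id=6, grp=GN → no match; kept with NULLs on the r side.
- l[1] class_id=5, grp=GN → no match; kept with NULLs on the r side.
- l[2] class_id=1, grp=GN → 1 match(es) in r → 1 row(s).
- l[3] class_id=1, grp=GN → 1 match(es) in r → 1 row(s).
- l[4] class_id=8, grp=GN → no match; kept with NULLs on the r side.
- l[5] class_id=5, grp=GN → no match; kept with NULLs on the r side.
- 5 row(s) from r found no l partner → padded with NULL.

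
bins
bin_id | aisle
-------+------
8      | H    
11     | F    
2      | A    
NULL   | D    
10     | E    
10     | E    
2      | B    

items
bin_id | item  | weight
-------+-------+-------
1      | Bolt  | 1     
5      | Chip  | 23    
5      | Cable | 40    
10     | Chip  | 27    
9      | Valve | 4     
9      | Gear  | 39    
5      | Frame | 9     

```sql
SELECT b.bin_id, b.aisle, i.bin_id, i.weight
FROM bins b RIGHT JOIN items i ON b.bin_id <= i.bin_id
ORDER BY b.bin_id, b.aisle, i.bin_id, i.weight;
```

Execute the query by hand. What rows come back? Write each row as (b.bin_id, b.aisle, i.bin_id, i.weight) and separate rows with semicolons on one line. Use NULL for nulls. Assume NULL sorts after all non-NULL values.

(2, A, 5, 9); (2, A, 5, 23); (2, A, 5, 40); (2, A, 9, 4); (2, A, 9, 39); (2, A, 10, 27); (2, B, 5, 9); (2, B, 5, 23); (2, B, 5, 40); (2, B, 9, 4); (2, B, 9, 39); (2, B, 10, 27); (8, H, 9, 4); (8, H, 9, 39); (8, H, 10, 27); (10, E, 10, 27); (10, E, 10, 27); (NULL, NULL, 1, 1)

RIGHT JOIN keeps every row from `items`; unmatched rows get NULL for `bins`'s columns.
Matching on b.bin_id <= i.bin_id. A NULL in a compared column never satisfies the condition.
Matched pairs: 17; unmatched i rows kept: 1.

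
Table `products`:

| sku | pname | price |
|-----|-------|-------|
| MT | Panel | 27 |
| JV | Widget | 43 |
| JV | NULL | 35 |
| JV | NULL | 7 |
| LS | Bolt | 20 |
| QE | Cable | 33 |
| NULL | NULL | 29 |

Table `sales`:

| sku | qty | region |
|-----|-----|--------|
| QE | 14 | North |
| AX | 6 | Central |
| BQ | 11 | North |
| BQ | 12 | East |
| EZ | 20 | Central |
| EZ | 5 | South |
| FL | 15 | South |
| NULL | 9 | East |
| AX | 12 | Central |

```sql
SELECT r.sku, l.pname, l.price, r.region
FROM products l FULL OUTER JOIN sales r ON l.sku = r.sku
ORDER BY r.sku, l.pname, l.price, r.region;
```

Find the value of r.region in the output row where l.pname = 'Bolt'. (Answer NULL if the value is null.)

NULL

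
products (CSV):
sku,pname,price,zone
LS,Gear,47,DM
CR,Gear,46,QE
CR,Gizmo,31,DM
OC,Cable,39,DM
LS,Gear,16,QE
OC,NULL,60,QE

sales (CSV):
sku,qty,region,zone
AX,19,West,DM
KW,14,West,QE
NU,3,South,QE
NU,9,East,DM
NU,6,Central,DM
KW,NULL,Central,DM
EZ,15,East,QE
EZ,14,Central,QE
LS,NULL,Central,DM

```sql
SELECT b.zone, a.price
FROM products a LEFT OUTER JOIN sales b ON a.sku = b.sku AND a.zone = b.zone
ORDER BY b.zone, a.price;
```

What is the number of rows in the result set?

LEFT JOIN keeps every row from `products`; unmatched rows get NULL for `sales`'s columns.
Matching on a.sku = b.sku AND a.zone = b.zone.
- a row (sku=LS, zone=DM): matches 1 b row(s) → 1 output row(s).
- a row (sku=CR, zone=QE): no match → kept, b columns NULL.
- a row (sku=CR, zone=DM): no match → kept, b columns NULL.
- a row (sku=OC, zone=DM): no match → kept, b columns NULL.
- a row (sku=LS, zone=QE): no match → kept, b columns NULL.
- a row (sku=OC, zone=QE): no match → kept, b columns NULL.
Total: 1 matched + 5 padded = 6 rows.

6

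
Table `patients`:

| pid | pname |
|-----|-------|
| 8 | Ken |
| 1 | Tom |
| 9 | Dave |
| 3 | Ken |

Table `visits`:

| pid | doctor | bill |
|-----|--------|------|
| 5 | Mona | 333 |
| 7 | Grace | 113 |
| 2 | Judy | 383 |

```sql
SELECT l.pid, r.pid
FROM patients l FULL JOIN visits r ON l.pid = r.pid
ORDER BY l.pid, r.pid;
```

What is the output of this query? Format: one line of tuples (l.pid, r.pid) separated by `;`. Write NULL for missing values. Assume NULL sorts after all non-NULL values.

(1, NULL); (3, NULL); (8, NULL); (9, NULL); (NULL, 2); (NULL, 5); (NULL, 7)

FULL OUTER JOIN keeps every row from both sides; unmatched rows get NULL for the other side's columns.
Matching on l.pid = r.pid.
Matched pairs: 0; unmatched l rows kept: 4; unmatched r rows kept: 3.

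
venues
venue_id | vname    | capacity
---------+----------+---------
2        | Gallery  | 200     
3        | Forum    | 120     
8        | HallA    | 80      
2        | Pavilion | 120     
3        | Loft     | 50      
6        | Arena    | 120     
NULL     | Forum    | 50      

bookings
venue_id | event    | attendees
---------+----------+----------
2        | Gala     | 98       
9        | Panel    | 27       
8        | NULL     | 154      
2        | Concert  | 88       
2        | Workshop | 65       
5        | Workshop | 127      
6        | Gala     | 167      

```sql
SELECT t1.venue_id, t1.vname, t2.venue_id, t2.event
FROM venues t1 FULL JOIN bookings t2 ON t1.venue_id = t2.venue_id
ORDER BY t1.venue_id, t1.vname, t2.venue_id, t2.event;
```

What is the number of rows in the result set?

13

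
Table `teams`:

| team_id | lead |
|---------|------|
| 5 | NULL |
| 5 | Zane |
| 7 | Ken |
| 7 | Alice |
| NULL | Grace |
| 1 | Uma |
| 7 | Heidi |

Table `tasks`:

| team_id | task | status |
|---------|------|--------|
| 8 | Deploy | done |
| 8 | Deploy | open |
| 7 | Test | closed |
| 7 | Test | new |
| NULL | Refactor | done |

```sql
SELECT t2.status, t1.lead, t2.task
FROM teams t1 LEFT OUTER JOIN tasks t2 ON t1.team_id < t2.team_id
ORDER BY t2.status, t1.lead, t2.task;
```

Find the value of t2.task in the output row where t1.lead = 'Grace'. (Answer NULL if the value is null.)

LEFT JOIN keeps every row from `teams`; unmatched rows get NULL for `tasks`'s columns.
Matching on t1.team_id < t2.team_id. A NULL in a compared column never satisfies the condition.
- t1 (team_id=5) pairs with 4 row(s) of t2.
- t1 (team_id=5) pairs with 4 row(s) of t2.
- t1 (team_id=7) pairs with 2 row(s) of t2.
- t1 (team_id=7) pairs with 2 row(s) of t2.
- t1 (team_id=NULL) has no partner → padded with NULL.
- t1 (team_id=1) pairs with 4 row(s) of t2.
- t1 (team_id=7) pairs with 2 row(s) of t2.

NULL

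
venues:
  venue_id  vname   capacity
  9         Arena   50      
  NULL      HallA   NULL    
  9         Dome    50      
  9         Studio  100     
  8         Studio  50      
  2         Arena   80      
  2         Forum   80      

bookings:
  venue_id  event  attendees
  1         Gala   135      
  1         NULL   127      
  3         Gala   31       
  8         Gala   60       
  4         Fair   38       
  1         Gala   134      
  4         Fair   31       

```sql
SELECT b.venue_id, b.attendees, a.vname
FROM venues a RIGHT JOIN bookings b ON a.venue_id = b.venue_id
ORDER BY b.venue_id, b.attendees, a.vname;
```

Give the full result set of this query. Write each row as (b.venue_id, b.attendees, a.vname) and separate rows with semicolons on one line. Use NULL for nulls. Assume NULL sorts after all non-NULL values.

(1, 127, NULL); (1, 134, NULL); (1, 135, NULL); (3, 31, NULL); (4, 31, NULL); (4, 38, NULL); (8, 60, Studio)

RIGHT JOIN keeps every row from `bookings`; unmatched rows get NULL for `venues`'s columns.
Matching on a.venue_id = b.venue_id. A NULL in a compared column never satisfies the condition.
Matched pairs: 1; unmatched b rows kept: 6.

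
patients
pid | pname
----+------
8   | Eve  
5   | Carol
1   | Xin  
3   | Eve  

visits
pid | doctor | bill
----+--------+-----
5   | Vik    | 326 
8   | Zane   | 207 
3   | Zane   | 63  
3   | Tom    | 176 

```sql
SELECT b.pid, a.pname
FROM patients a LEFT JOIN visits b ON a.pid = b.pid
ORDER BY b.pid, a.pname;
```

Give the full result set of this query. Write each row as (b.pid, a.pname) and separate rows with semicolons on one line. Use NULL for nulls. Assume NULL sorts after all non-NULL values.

LEFT JOIN keeps every row from `patients`; unmatched rows get NULL for `visits`'s columns.
Matching on a.pid = b.pid.
- a row (pid=8): matches 1 b row(s) → 1 output row(s).
- a row (pid=5): matches 1 b row(s) → 1 output row(s).
- a row (pid=1): no match → kept, b columns NULL.
- a row (pid=3): matches 2 b row(s) → 2 output row(s).
After projecting and ordering:
b.pid | a.pname
3 | Eve
3 | Eve
5 | Carol
8 | Eve
NULL | Xin

(3, Eve); (3, Eve); (5, Carol); (8, Eve); (NULL, Xin)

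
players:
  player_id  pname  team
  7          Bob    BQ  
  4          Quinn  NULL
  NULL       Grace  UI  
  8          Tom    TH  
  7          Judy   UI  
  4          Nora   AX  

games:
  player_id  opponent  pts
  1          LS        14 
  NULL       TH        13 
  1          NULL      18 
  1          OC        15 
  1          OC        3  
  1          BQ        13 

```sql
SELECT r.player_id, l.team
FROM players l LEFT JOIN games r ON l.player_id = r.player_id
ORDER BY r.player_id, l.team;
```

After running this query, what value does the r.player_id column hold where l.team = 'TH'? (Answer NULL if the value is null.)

LEFT JOIN keeps every row from `players`; unmatched rows get NULL for `games`'s columns.
Matching on l.player_id = r.player_id. A NULL in a compared column never satisfies the condition.
- l[0] player_id=7 → no match; kept with NULLs on the r side.
- l[1] player_id=4 → no match; kept with NULLs on the r side.
- l[2] player_id=NULL → no match; kept with NULLs on the r side.
- l[3] player_id=8 → no match; kept with NULLs on the r side.
- l[4] player_id=7 → no match; kept with NULLs on the r side.
- l[5] player_id=4 → no match; kept with NULLs on the r side.

NULL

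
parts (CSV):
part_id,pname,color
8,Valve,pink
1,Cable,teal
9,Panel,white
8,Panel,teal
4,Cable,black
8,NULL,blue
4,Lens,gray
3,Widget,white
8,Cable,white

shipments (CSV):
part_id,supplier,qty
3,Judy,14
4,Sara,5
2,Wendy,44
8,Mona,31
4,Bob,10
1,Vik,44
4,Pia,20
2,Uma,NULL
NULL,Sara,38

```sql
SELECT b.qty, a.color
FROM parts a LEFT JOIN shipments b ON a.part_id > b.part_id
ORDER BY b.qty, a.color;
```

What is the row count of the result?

LEFT JOIN keeps every row from `parts`; unmatched rows get NULL for `shipments`'s columns.
Matching on a.part_id > b.part_id. A NULL in a compared column never satisfies the condition.
Matched pairs: 47; unmatched a rows kept: 1.
Total: 47 matched + 1 padded = 48 rows.

48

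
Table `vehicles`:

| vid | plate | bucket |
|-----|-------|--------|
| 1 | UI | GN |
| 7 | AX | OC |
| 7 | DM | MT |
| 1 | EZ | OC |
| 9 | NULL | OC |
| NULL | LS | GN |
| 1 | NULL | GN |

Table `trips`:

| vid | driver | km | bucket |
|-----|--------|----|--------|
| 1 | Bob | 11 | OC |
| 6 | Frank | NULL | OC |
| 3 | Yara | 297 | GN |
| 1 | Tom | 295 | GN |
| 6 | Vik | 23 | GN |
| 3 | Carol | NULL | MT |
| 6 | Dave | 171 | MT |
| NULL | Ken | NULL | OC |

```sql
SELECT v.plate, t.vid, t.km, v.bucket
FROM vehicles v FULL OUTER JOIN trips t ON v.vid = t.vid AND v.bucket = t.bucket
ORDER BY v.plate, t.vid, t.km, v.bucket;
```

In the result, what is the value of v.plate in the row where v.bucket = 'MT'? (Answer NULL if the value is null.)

DM

FULL OUTER JOIN keeps every row from both sides; unmatched rows get NULL for the other side's columns.
Matching on v.vid = t.vid AND v.bucket = t.bucket. A NULL in a compared column never satisfies the condition.
Matched pairs: 3; unmatched v rows kept: 4; unmatched t rows kept: 6.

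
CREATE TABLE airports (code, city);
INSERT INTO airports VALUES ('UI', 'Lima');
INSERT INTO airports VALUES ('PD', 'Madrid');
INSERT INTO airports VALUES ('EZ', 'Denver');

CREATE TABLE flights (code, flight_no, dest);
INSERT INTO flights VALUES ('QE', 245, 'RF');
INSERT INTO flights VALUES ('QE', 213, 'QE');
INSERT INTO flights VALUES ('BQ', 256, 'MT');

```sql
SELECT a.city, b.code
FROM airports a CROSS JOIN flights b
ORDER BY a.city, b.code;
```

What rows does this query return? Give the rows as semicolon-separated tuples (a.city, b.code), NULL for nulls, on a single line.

(Denver, BQ); (Denver, QE); (Denver, QE); (Lima, BQ); (Lima, QE); (Lima, QE); (Madrid, BQ); (Madrid, QE); (Madrid, QE)

CROSS JOIN pairs every row of `airports` with every row of `flights`: 3 × 3 = 9 rows.
After projecting and ordering:
a.city | b.code
Denver | BQ
Denver | QE
Denver | QE
Lima | BQ
Lima | QE
Lima | QE
Madrid | BQ
Madrid | QE
Madrid | QE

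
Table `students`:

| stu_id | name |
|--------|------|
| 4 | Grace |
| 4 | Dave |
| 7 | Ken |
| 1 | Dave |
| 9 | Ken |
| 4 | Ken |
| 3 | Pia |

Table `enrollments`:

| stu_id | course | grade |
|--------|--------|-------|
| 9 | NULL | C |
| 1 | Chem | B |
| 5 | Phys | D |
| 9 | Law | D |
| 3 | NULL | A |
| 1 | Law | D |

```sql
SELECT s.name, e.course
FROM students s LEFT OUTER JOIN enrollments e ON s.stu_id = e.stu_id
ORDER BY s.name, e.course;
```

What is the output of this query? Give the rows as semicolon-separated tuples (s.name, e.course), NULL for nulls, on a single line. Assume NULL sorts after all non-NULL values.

(Dave, Chem); (Dave, Law); (Dave, NULL); (Grace, NULL); (Ken, Law); (Ken, NULL); (Ken, NULL); (Ken, NULL); (Pia, NULL)

LEFT JOIN keeps every row from `students`; unmatched rows get NULL for `enrollments`'s columns.
Matching on s.stu_id = e.stu_id.
Matched pairs: 5; unmatched s rows kept: 4.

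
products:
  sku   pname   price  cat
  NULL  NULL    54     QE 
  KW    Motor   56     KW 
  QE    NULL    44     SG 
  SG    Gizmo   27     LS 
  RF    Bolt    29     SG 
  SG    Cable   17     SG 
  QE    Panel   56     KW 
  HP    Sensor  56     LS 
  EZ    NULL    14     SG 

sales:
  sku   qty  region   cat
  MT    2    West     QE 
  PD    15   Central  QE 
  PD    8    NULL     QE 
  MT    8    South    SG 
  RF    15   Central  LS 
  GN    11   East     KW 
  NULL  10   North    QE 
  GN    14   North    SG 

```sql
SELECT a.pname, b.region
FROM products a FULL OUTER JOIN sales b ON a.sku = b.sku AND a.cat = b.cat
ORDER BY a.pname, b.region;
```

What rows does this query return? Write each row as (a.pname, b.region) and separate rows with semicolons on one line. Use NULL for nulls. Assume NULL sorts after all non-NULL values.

FULL OUTER JOIN keeps every row from both sides; unmatched rows get NULL for the other side's columns.
Matching on a.sku = b.sku AND a.cat = b.cat. A NULL in a compared column never satisfies the condition.
- a row (sku=NULL, cat=QE): no match → kept, b columns NULL.
- a row (sku=KW, cat=KW): no match → kept, b columns NULL.
- a row (sku=QE, cat=SG): no match → kept, b columns NULL.
- a row (sku=SG, cat=LS): no match → kept, b columns NULL.
- a row (sku=RF, cat=SG): no match → kept, b columns NULL.
- a row (sku=SG, cat=SG): no match → kept, b columns NULL.
- a row (sku=QE, cat=KW): no match → kept, b columns NULL.
- a row (sku=HP, cat=LS): no match → kept, b columns NULL.
- a row (sku=EZ, cat=SG): no match → kept, b columns NULL.
- 8 row(s) from b found no a partner → padded with NULL.

(Bolt, NULL); (Cable, NULL); (Gizmo, NULL); (Motor, NULL); (Panel, NULL); (Sensor, NULL); (NULL, Central); (NULL, Central); (NULL, East); (NULL, North); (NULL, North); (NULL, South); (NULL, West); (NULL, NULL); (NULL, NULL); (NULL, NULL); (NULL, NULL)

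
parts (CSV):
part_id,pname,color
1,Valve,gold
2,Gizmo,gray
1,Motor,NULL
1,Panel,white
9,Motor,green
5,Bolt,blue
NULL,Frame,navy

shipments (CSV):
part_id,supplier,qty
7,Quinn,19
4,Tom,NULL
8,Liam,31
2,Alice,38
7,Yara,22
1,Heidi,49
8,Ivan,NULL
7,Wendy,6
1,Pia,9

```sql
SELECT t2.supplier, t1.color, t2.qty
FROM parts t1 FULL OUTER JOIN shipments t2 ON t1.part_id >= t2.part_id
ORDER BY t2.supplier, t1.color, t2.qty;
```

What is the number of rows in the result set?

23

FULL OUTER JOIN keeps every row from both sides; unmatched rows get NULL for the other side's columns.
Matching on t1.part_id >= t2.part_id. A NULL in a compared column never satisfies the condition.
- part_id=1: 2 matching t2 row(s), so 2 row(s) emitted.
- part_id=2: 3 matching t2 row(s), so 3 row(s) emitted.
- part_id=1: 2 matching t2 row(s), so 2 row(s) emitted.
- part_id=1: 2 matching t2 row(s), so 2 row(s) emitted.
- part_id=9: 9 matching t2 row(s), so 9 row(s) emitted.
- part_id=5: 4 matching t2 row(s), so 4 row(s) emitted.
- part_id=NULL: no t2 row matches, row kept with t2 columns NULL.
Total: 22 matched + 1 padded = 23 rows.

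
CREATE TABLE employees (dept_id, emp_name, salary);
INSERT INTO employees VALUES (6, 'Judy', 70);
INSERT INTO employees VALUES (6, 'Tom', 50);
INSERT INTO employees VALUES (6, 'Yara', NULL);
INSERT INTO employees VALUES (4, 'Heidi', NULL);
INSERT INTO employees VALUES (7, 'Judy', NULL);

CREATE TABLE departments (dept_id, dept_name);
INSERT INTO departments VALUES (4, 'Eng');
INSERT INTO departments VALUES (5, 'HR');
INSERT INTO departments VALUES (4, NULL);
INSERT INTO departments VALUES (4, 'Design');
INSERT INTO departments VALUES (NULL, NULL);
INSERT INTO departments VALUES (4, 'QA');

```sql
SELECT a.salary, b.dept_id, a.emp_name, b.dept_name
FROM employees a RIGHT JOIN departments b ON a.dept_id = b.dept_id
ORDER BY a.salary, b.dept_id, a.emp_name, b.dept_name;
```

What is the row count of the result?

RIGHT JOIN keeps every row from `departments`; unmatched rows get NULL for `employees`'s columns.
Matching on a.dept_id = b.dept_id. A NULL in a compared column never satisfies the condition.
Matched pairs: 4; unmatched b rows kept: 2.
Total: 4 matched + 2 padded = 6 rows.

6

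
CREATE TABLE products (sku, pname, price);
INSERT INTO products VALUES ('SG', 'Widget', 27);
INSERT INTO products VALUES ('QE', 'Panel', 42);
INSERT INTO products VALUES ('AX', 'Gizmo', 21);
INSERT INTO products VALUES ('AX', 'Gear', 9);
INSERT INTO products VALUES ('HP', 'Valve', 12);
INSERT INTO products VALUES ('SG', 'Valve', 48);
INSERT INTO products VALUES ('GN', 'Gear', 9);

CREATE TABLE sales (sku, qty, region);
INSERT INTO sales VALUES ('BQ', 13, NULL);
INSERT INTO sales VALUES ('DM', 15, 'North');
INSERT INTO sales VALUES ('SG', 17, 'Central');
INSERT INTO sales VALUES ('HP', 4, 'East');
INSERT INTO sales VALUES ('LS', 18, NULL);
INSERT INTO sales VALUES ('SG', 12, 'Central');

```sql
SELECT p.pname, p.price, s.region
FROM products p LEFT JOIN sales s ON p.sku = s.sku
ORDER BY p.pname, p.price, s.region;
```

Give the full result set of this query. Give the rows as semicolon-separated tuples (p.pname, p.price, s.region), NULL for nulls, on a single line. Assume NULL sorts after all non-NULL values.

(Gear, 9, NULL); (Gear, 9, NULL); (Gizmo, 21, NULL); (Panel, 42, NULL); (Valve, 12, East); (Valve, 48, Central); (Valve, 48, Central); (Widget, 27, Central); (Widget, 27, Central)

LEFT JOIN keeps every row from `products`; unmatched rows get NULL for `sales`'s columns.
Matching on p.sku = s.sku.
Matched pairs: 5; unmatched p rows kept: 4.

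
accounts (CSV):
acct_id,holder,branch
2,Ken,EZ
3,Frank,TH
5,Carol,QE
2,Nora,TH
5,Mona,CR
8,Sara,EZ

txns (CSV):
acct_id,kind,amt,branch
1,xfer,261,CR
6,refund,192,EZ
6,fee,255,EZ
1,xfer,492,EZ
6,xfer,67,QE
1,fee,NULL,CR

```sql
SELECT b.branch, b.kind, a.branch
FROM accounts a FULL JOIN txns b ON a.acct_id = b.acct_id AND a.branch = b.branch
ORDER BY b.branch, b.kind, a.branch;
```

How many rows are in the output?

FULL OUTER JOIN keeps every row from both sides; unmatched rows get NULL for the other side's columns.
Matching on a.acct_id = b.acct_id AND a.branch = b.branch.
Matched pairs: 0; unmatched a rows kept: 6; unmatched b rows kept: 6.
Total: 0 matched + 12 padded = 12 rows.

12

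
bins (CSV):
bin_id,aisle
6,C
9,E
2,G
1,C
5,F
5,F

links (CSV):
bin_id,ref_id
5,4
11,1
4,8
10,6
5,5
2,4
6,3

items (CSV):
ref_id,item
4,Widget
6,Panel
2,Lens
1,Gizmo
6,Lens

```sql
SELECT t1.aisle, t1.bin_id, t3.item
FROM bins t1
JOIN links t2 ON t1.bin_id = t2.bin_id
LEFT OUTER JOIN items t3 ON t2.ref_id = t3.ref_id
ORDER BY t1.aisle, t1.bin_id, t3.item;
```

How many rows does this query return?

6

Evaluate left to right. First `bins t1 INNER JOIN links t2` on bin_id: 6 row(s).
Then LEFT JOIN `items t3` on ref_id: each of those 6 rows is kept; rows whose t2.ref_id has no match in t3 get NULL for t3's columns.
Result: 6 row(s).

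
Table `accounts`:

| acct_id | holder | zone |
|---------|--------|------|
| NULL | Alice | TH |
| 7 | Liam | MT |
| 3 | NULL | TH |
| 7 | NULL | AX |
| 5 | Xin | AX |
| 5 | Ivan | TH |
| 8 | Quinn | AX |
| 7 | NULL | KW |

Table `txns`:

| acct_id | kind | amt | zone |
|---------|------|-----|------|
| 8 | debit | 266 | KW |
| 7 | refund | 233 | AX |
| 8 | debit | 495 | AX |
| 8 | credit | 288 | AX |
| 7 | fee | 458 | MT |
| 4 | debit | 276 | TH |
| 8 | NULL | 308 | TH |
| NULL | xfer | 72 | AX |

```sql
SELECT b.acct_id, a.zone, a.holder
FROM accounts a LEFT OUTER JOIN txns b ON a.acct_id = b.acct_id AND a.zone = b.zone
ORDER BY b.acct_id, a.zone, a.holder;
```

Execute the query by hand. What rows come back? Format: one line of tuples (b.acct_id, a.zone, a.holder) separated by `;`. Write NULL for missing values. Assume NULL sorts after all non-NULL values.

(7, AX, NULL); (7, MT, Liam); (8, AX, Quinn); (8, AX, Quinn); (NULL, AX, Xin); (NULL, KW, NULL); (NULL, TH, Alice); (NULL, TH, Ivan); (NULL, TH, NULL)

LEFT JOIN keeps every row from `accounts`; unmatched rows get NULL for `txns`'s columns.
Matching on a.acct_id = b.acct_id AND a.zone = b.zone. A NULL in a compared column never satisfies the condition.
- a[0] acct_id=NULL, zone=TH → no match; kept with NULLs on the b side.
- a[1] acct_id=7, zone=MT → 1 match(es) in b → 1 row(s).
- a[2] acct_id=3, zone=TH → no match; kept with NULLs on the b side.
- a[3] acct_id=7, zone=AX → 1 match(es) in b → 1 row(s).
- a[4] acct_id=5, zone=AX → no match; kept with NULLs on the b side.
- a[5] acct_id=5, zone=TH → no match; kept with NULLs on the b side.
- a[6] acct_id=8, zone=AX → 2 match(es) in b → 2 row(s).
- a[7] acct_id=7, zone=KW → no match; kept with NULLs on the b side.
After projecting and ordering:
b.acct_id | a.zone | a.holder
7 | AX | NULL
7 | MT | Liam
8 | AX | Quinn
8 | AX | Quinn
NULL | AX | Xin
NULL | KW | NULL
NULL | TH | Alice
NULL | TH | Ivan
NULL | TH | NULL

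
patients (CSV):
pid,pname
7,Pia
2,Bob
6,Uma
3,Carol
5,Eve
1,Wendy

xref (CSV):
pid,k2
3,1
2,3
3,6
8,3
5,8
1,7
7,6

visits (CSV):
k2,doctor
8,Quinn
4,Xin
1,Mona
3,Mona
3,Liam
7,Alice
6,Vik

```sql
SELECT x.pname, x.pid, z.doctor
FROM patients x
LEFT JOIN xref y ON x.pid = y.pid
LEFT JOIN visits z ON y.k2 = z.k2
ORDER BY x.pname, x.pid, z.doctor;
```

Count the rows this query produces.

8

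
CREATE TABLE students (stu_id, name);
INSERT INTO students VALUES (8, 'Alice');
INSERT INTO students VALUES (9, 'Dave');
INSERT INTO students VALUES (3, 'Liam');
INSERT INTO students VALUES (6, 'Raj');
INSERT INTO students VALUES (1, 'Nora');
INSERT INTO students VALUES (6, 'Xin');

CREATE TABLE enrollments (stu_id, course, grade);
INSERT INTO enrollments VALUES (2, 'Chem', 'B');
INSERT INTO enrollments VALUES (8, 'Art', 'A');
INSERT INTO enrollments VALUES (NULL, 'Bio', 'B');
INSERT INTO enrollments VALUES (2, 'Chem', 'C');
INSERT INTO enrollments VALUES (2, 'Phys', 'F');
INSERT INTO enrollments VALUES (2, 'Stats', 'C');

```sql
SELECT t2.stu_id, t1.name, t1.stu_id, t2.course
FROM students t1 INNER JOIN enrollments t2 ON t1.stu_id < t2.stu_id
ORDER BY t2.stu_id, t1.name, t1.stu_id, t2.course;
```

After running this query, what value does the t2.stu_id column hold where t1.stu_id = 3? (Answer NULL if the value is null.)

INNER JOIN keeps only pairs where the ON condition holds.
Matching on t1.stu_id < t2.stu_id. A NULL in a compared column never satisfies the condition.
Matched pairs: 8.

8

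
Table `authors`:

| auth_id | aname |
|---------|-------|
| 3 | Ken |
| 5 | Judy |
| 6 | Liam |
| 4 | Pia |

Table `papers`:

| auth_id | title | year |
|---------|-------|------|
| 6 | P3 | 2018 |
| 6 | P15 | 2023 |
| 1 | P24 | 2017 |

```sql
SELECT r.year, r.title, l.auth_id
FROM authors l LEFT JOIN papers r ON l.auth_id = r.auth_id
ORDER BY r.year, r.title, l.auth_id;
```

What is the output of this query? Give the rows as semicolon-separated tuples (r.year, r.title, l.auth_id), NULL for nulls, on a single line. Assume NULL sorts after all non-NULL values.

(2018, P3, 6); (2023, P15, 6); (NULL, NULL, 3); (NULL, NULL, 4); (NULL, NULL, 5)

LEFT JOIN keeps every row from `authors`; unmatched rows get NULL for `papers`'s columns.
Matching on l.auth_id = r.auth_id.
- auth_id=3: no r row matches, row kept with r columns NULL.
- auth_id=5: no r row matches, row kept with r columns NULL.
- auth_id=6: 2 matching r row(s), so 2 row(s) emitted.
- auth_id=4: no r row matches, row kept with r columns NULL.
After projecting and ordering:
r.year | r.title | l.auth_id
2018 | P3 | 6
2023 | P15 | 6
NULL | NULL | 3
NULL | NULL | 4
NULL | NULL | 5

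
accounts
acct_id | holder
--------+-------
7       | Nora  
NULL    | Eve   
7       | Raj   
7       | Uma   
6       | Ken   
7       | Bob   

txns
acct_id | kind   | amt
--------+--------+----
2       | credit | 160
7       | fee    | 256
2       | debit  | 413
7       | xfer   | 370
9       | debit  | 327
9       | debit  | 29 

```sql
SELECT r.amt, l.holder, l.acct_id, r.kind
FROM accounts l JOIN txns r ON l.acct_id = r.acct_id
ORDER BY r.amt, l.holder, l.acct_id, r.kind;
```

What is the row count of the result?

INNER JOIN keeps only pairs where the ON condition holds.
Matching on l.acct_id = r.acct_id. A NULL in a compared column never satisfies the condition.
- l row (acct_id=7): matches 2 r row(s) → 2 output row(s).
- l row (acct_id=NULL): no match → dropped.
- l row (acct_id=7): matches 2 r row(s) → 2 output row(s).
- l row (acct_id=7): matches 2 r row(s) → 2 output row(s).
- l row (acct_id=6): no match → dropped.
- l row (acct_id=7): matches 2 r row(s) → 2 output row(s).
Total: 8 rows.

8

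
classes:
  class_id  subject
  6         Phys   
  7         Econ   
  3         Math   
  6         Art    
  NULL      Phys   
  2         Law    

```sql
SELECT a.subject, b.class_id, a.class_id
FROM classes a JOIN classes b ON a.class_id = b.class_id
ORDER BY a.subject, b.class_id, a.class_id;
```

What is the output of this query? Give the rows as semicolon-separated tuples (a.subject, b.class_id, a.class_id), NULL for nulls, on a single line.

(Art, 6, 6); (Art, 6, 6); (Econ, 7, 7); (Law, 2, 2); (Math, 3, 3); (Phys, 6, 6); (Phys, 6, 6)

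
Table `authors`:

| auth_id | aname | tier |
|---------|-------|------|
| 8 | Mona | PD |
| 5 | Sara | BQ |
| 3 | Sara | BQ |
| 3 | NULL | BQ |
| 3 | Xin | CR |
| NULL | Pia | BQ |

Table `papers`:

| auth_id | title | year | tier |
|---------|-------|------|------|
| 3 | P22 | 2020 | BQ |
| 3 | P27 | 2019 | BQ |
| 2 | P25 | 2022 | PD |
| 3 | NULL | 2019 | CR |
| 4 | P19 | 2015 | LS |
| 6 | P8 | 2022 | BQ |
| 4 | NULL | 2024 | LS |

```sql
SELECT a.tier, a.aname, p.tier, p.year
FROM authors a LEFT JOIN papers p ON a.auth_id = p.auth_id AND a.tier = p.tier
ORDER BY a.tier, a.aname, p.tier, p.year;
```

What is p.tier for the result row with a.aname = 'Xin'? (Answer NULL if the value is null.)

LEFT JOIN keeps every row from `authors`; unmatched rows get NULL for `papers`'s columns.
Matching on a.auth_id = p.auth_id AND a.tier = p.tier. A NULL in a compared column never satisfies the condition.
- a row (auth_id=8, tier=PD): no match → kept, p columns NULL.
- a row (auth_id=5, tier=BQ): no match → kept, p columns NULL.
- a row (auth_id=3, tier=BQ): matches 2 p row(s) → 2 output row(s).
- a row (auth_id=3, tier=BQ): matches 2 p row(s) → 2 output row(s).
- a row (auth_id=3, tier=CR): matches 1 p row(s) → 1 output row(s).
- a row (auth_id=NULL, tier=BQ): no match → kept, p columns NULL.

CR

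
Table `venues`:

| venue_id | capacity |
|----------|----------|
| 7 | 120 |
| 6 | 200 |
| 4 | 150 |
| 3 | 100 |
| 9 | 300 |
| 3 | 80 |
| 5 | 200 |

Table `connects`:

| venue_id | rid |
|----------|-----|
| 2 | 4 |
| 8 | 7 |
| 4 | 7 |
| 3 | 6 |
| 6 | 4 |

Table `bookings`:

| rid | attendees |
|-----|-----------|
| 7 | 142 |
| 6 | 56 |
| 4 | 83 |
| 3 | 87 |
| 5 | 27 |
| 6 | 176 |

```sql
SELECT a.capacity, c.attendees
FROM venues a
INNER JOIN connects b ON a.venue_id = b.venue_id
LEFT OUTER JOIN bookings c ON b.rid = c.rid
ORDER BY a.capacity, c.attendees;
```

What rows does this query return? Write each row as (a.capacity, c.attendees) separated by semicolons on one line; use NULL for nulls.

(80, 56); (80, 176); (100, 56); (100, 176); (150, 142); (200, 83)

Joins associate left-to-right: venues INNER JOIN connects on venue_id gives 4 intermediate row(s).
Then LEFT JOIN `bookings c` on rid: each of those 4 rows is kept; rows whose b.rid has no match in c get NULL for c's columns.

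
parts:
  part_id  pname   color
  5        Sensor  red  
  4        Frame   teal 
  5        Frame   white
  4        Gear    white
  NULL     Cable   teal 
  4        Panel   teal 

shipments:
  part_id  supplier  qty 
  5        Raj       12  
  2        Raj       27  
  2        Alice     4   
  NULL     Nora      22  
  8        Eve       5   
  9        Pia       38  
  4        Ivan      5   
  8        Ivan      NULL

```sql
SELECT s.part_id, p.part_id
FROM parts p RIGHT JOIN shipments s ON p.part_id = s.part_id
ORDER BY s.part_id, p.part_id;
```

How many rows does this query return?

11

RIGHT JOIN keeps every row from `shipments`; unmatched rows get NULL for `parts`'s columns.
Matching on p.part_id = s.part_id. A NULL in a compared column never satisfies the condition.
Matched pairs: 5; unmatched s rows kept: 6.
Total: 5 matched + 6 padded = 11 rows.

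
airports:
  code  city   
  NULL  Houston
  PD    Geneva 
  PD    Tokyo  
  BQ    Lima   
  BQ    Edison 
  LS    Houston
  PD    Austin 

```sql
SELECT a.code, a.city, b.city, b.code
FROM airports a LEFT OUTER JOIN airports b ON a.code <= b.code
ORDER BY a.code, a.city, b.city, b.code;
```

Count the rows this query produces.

26

LEFT JOIN keeps every row from `airports a`; unmatched rows get NULL for `airports b`'s columns.
Matching on a.code <= b.code. A NULL in a compared column never satisfies the condition.
Matched pairs: 25; unmatched a rows kept: 1.
Total: 25 matched + 1 padded = 26 rows.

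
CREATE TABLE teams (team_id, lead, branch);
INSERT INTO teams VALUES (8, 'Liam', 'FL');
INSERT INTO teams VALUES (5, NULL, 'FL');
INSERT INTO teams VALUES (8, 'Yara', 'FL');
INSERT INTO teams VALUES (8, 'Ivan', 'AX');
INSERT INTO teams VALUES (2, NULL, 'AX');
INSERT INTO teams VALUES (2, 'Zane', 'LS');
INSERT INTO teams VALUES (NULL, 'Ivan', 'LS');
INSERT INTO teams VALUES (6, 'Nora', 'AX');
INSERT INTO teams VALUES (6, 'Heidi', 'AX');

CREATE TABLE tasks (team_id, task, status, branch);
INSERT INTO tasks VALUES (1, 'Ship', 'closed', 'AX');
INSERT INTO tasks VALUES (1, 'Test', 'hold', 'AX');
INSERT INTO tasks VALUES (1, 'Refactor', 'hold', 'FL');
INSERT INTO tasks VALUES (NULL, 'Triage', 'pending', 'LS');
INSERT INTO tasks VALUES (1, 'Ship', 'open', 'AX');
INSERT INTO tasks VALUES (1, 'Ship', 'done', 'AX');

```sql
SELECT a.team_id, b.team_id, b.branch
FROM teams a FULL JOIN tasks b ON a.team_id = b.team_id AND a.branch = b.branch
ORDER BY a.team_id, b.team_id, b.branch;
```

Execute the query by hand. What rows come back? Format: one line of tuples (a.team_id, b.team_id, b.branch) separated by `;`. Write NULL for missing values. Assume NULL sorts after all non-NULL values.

(2, NULL, NULL); (2, NULL, NULL); (5, NULL, NULL); (6, NULL, NULL); (6, NULL, NULL); (8, NULL, NULL); (8, NULL, NULL); (8, NULL, NULL); (NULL, 1, AX); (NULL, 1, AX); (NULL, 1, AX); (NULL, 1, AX); (NULL, 1, FL); (NULL, NULL, LS); (NULL, NULL, NULL)

FULL OUTER JOIN keeps every row from both sides; unmatched rows get NULL for the other side's columns.
Matching on a.team_id = b.team_id AND a.branch = b.branch. A NULL in a compared column never satisfies the condition.
- a[0] team_id=8, branch=FL → no match; kept with NULLs on the b side.
- a[1] team_id=5, branch=FL → no match; kept with NULLs on the b side.
- a[2] team_id=8, branch=FL → no match; kept with NULLs on the b side.
- a[3] team_id=8, branch=AX → no match; kept with NULLs on the b side.
- a[4] team_id=2, branch=AX → no match; kept with NULLs on the b side.
- a[5] team_id=2, branch=LS → no match; kept with NULLs on the b side.
- a[6] team_id=NULL, branch=LS → no match; kept with NULLs on the b side.
- a[7] team_id=6, branch=AX → no match; kept with NULLs on the b side.
- a[8] team_id=6, branch=AX → no match; kept with NULLs on the b side.
- 6 b row(s) had no a match → kept, a columns NULL.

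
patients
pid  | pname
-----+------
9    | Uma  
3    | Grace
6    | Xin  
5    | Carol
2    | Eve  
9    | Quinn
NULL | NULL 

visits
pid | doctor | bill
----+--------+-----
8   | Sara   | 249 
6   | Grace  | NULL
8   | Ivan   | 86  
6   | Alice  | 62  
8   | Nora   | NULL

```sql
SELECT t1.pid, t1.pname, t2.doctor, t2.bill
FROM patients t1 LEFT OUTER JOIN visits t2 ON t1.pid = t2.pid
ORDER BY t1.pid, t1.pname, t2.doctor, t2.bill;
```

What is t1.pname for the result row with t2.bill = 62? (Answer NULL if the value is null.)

Xin

LEFT JOIN keeps every row from `patients`; unmatched rows get NULL for `visits`'s columns.
Matching on t1.pid = t2.pid. A NULL in a compared column never satisfies the condition.
- t1[0] pid=9 → no match; kept with NULLs on the t2 side.
- t1[1] pid=3 → no match; kept with NULLs on the t2 side.
- t1[2] pid=6 → 2 match(es) in t2 → 2 row(s).
- t1[3] pid=5 → no match; kept with NULLs on the t2 side.
- t1[4] pid=2 → no match; kept with NULLs on the t2 side.
- t1[5] pid=9 → no match; kept with NULLs on the t2 side.
- t1[6] pid=NULL → no match; kept with NULLs on the t2 side.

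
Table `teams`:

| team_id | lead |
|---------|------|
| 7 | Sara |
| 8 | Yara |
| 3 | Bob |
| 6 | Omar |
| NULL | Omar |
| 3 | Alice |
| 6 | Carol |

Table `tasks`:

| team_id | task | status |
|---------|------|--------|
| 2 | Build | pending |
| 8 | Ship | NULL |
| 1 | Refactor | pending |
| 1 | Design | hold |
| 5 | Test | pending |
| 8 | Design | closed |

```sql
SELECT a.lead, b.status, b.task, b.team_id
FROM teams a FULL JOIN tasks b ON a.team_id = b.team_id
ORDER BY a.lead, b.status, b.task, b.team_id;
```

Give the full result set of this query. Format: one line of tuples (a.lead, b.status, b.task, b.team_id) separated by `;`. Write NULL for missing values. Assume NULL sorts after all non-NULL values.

FULL OUTER JOIN keeps every row from both sides; unmatched rows get NULL for the other side's columns.
Matching on a.team_id = b.team_id. A NULL in a compared column never satisfies the condition.
- a (team_id=7) has no partner → padded with NULL.
- a (team_id=8) pairs with 2 row(s) of b.
- a (team_id=3) has no partner → padded with NULL.
- a (team_id=6) has no partner → padded with NULL.
- a (team_id=NULL) has no partner → padded with NULL.
- a (team_id=3) has no partner → padded with NULL.
- a (team_id=6) has no partner → padded with NULL.
- 4 b row(s) had no a match → kept, a columns NULL.

(Alice, NULL, NULL, NULL); (Bob, NULL, NULL, NULL); (Carol, NULL, NULL, NULL); (Omar, NULL, NULL, NULL); (Omar, NULL, NULL, NULL); (Sara, NULL, NULL, NULL); (Yara, closed, Design, 8); (Yara, NULL, Ship, 8); (NULL, hold, Design, 1); (NULL, pending, Build, 2); (NULL, pending, Refactor, 1); (NULL, pending, Test, 5)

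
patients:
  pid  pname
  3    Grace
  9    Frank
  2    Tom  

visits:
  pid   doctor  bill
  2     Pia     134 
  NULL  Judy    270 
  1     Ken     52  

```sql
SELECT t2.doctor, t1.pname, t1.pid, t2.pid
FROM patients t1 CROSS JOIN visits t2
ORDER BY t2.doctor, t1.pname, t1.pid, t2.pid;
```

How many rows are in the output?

CROSS JOIN pairs every row of `patients` with every row of `visits`: 3 × 3 = 9 rows.

9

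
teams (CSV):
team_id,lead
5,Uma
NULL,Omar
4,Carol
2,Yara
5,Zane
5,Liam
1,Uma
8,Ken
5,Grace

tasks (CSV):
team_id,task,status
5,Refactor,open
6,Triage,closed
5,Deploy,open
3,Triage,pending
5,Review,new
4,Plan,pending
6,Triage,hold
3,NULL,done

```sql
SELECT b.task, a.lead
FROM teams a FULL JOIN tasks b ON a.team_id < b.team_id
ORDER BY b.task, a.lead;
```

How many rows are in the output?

FULL OUTER JOIN keeps every row from both sides; unmatched rows get NULL for the other side's columns.
Matching on a.team_id < b.team_id. A NULL in a compared column never satisfies the condition.
Matched pairs: 29; unmatched a rows kept: 2; unmatched b rows kept: 0.
Total: 29 matched + 2 padded = 31 rows.

31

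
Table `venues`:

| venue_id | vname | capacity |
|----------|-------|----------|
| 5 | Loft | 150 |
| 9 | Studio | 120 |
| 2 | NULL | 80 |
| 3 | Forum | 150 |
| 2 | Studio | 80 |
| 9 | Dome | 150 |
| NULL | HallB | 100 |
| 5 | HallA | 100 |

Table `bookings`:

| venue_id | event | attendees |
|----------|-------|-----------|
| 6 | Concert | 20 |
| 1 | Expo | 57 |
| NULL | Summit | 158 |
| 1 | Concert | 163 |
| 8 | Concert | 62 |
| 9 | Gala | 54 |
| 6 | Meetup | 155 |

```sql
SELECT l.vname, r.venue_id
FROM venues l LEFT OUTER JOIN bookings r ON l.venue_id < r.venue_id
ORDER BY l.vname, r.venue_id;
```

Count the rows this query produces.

23

LEFT JOIN keeps every row from `venues`; unmatched rows get NULL for `bookings`'s columns.
Matching on l.venue_id < r.venue_id. A NULL in a compared column never satisfies the condition.
Matched pairs: 20; unmatched l rows kept: 3.
Total: 20 matched + 3 padded = 23 rows.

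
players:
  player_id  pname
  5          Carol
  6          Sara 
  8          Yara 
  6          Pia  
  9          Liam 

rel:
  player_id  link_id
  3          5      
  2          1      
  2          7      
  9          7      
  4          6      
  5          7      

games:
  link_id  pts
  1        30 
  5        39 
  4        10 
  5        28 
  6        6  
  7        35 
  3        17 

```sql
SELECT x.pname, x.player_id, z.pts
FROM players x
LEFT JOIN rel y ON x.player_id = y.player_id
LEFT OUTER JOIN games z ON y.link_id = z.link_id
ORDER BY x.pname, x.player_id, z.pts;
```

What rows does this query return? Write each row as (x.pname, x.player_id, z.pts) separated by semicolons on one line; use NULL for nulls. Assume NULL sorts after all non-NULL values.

(Carol, 5, 35); (Liam, 9, 35); (Pia, 6, NULL); (Sara, 6, NULL); (Yara, 8, NULL)

Step 1 — x LEFT JOIN y on player_id → 5 row(s).
Then LEFT JOIN `games z` on link_id: each of those 5 rows is kept; rows whose y.link_id has no match in z get NULL for z's columns.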